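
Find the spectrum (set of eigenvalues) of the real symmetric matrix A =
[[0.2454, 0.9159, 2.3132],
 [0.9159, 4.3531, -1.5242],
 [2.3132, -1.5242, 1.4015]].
sigma(A) ≈ {-2, 3, 5}

A is real symmetric, so its spectrum consists of real eigenvalues. Expanding the characteristic polynomial of the displayed matrix gives
  det(λ I - A) = p(λ) = λ^3 + (-6)λ^2 + (-1)λ + (30).
Solving p(λ) = 0 yields eigenvalues ≈ -2, 3, 5. (A is shown rounded to 4 decimals, so these recover the underlying integer eigenvalues to within that precision.)
Verification: the trace of A = 6 equals the sum of eigenvalues 6, and det(A) ≈ -30.0001 matches the eigenvalue product -30.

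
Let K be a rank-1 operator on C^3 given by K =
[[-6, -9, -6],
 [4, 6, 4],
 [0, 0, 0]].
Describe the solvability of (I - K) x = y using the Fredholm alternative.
(I - K) is invertible (det(I - K) = 1 ≠ 0), so for every y in C^3 the equation (I - K) x = y has a unique solution.

K has rank 1, so it is an outer product K = u v^T: every row of K is a multiple of one row vector. Reading off the entries, u = (-3, 2, 0) and v = (2, 3, 2) (row i of K equals u_i·v^T). A rank-one matrix u v^T satisfies K u = u (v·u) and kills the (2)-dimensional subspace v^⊥, so its characteristic polynomial is lambda^2 (lambda - v·u) with v·u = tr K = 0. Hence the eigenvalues of I - K are 1 (multiplicity 2) and 1 - (0) = 1, so det(I - K) = 1. (Direct check: I - K =
[[7, 9, 6],
 [-4, -5, -4],
 [0, 0, 1]]
has determinant 1.) The finite-dimensional Fredholm alternative says: either (I - K) is invertible, or ker(I - K) ≠ {0} and then range(I - K) = ker((I - K)^*)^⊥, with dim ker(I - K) = dim ker((I - K)^*). Since det(I - K) ≠ 0, 1 is not an eigenvalue of K and ker(I - K) = {0}, so we are in the first case: for every y there is a unique x = (I - K)^(-1) y. Explicitly, by the Sherman–Morrison formula, (I - u v^T)^(-1) = I + u v^T/(1 - v·u), i.e. (I - K)^(-1) = I + K.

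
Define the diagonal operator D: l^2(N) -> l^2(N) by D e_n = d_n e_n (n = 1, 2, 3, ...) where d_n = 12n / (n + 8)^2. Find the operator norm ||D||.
||D|| = 3/8 (attained at n = 8)

For D diagonal, ||D|| = sup_n |d_n|. Treat f(x) = 12x / (x + 8)^2 for real x > 0. By the quotient rule, f'(x) = 12(8 - x)/(x + 8)^3, which is positive for x < 8 and negative for x > 8. So f has a unique maximum at x = 8, and since 8 is a positive integer, the supremum over n ≥ 1 is attained at n = 8: d_8 = 12·8/(8 + 8)^2 = 12·8/256 = 3/8. Hence ||D|| = 3/8.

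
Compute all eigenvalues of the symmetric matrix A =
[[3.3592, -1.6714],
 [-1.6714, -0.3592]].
sigma(A) ≈ {-1, 4}

A is real symmetric, so its spectrum consists of real eigenvalues. Expanding the characteristic polynomial of the displayed matrix gives
  det(λ I - A) = p(λ) = λ^2 + (-3)λ + (-4).
Solving p(λ) = 0 yields eigenvalues ≈ -1, 4. (A is shown rounded to 4 decimals, so these recover the underlying integer eigenvalues to within that precision.)
Verification: the trace of A = 3 equals the sum of eigenvalues 3, and det(A) ≈ -4.0002 matches the eigenvalue product -4.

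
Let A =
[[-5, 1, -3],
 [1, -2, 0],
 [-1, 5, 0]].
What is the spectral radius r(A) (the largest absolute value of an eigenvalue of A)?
r(A) ≈ 6.2722

The eigenvalues of A are the roots of its characteristic polynomial. With M = A (coefficients from the trace, the sum of principal 2x2 minors, and det A):
  p(λ) = det(λ I - M) = λ^3 + 7λ^2 + 6λ + 9.
No integer candidate from the rational root theorem (±divisors of 9) is a root, so the roots are irrational. The cubic discriminant is Δ = -6831 < 0, so there is one real root and a complex-conjugate pair. p(-7) = -33 and p(-6) = 9 have opposite signs, so a root lies in (-7, -6); Newton's method refines it to λ ≈ -6.2722. Dividing out (λ - (-6.2722)) leaves approximately λ^2 + 0.7278λ + 1.4349. For λ^2 + 0.7278λ + 1.4349 the discriminant is -5.2099. It is negative, so the remaining roots are the complex-conjugate pair λ ≈ -0.3639 ± 1.1413i. Their product equals the constant term, so |λ|^2 ≈ 1.4349 and |λ| ≈ 1.1979.
Thus the eigenvalues (to 4 decimals) are -6.2722 (modulus 6.2722); -0.3639 ± 1.1413i (modulus 1.1979). The spectral radius is the largest modulus: r(A) ≈ 6.2722. (Cross-check: r(A) ≤ ||A||_2 ≈ 6.7138; equality holds whenever A is normal, though it can also hold for some non-normal A.)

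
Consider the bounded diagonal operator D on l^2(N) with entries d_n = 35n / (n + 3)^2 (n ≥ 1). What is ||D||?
||D|| = 35/12 (attained at n = 3)

For D diagonal, ||D|| = sup_n |d_n|. Treat f(x) = 35x / (x + 3)^2 for real x > 0. By the quotient rule, f'(x) = 35(3 - x)/(x + 3)^3, which is positive for x < 3 and negative for x > 3. So f has a unique maximum at x = 3, and since 3 is a positive integer, the supremum over n ≥ 1 is attained at n = 3: d_3 = 35·3/(3 + 3)^2 = 35·3/36 = 35/12. Hence ||D|| = 35/12.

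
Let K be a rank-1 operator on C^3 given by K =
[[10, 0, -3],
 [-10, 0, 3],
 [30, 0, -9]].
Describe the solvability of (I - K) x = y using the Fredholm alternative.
(I - K) is singular (det(I - K) = 0, i.e. 1 ∈ sigma(K)). (I - K) x = y is solvable iff y ⊥ ker((I - K)^*) = span{(10, 0, -3)}, i.e. iff 10y_1 - 3y_3 = 0. When solvable, the solutions are x = y + c·(1, -1, 3), c arbitrary (ker(I - K) = span{(1, -1, 3)}, dimension 1).

K has rank 1, so it is an outer product K = u v^T: every row of K is a multiple of one row vector. Reading off the entries, u = (1, -1, 3) and v = (10, 0, -3) (row i of K equals u_i·v^T). A rank-one matrix u v^T satisfies K u = u (v·u) and kills the (2)-dimensional subspace v^⊥, so its characteristic polynomial is lambda^2 (lambda - v·u) with v·u = tr K = 1. Hence the eigenvalues of I - K are 1 (multiplicity 2) and 1 - (1) = 0, so det(I - K) = 0. (Direct check: I - K =
[[-9, 0, 3],
 [10, 1, -3],
 [-30, 0, 10]]
has determinant 0.) So 1 is an eigenvalue of K and (I - K) is not invertible. The finite-dimensional Fredholm alternative says: either (I - K) is invertible, or ker(I - K) ≠ {0} and then range(I - K) = ker((I - K)^*)^⊥, with dim ker(I - K) = dim ker((I - K)^*). We are in the second case, so we need both kernels. Kernel of I - K: (I - K) u = u - u (v·u) = u - u = 0, so ker(I - K) = span{u} = span{(1, -1, 3)} (it is exactly 1-dimensional because rank(I - K) = 2). Kernel of the adjoint: K is real, so (I - K)^* = I - K^T = I - v u^T, and (I - v u^T) v = v - v (u·v) = 0; hence ker((I - K)^*) = span{v} = span{(10, 0, -3)}. Therefore (I - K) x = y is solvable iff <y, v> = 0, i.e. iff 10y_1 - 3y_3 = 0. When this holds, K y = u (v·y) = 0, so (I - K) y = y and x = y is a particular solution; the full solution set is the line x = y + c·u = y + c·(1, -1, 3), c ∈ C.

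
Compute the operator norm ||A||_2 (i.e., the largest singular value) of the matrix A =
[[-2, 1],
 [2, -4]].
||A||_2 = sqrt((25 + sqrt(481))/2) ≈ 4.8442 (= sqrt(largest eigenvalue of A^T A))

||A||_2 = sigma_max(A) = sqrt(lambda_max(A^T A)). Form the symmetric matrix M = A^T A =
[[8, -10],
 [-10, 17]].
Its characteristic polynomial (trace, determinant of M give the coefficients) is
  p(λ) = det(λ I - M) = λ^2 - 25λ + 36.
For λ^2 - 25λ + 36 the discriminant is 481. It is nonnegative but not a perfect square, so the roots are real and irrational: λ = (25 ± sqrt(481))/2 ≈ 23.4659, 1.5341.
So the eigenvalues of A^T A are ≈ 1.5341, 23.4659 (all ≥ 0, as they must be for A^T A). The largest is λ_max = (25 + sqrt(481))/2 ≈ 23.4659, hence ||A||_2 = sqrt(λ_max) = sqrt((25 + sqrt(481))/2) ≈ 4.8442.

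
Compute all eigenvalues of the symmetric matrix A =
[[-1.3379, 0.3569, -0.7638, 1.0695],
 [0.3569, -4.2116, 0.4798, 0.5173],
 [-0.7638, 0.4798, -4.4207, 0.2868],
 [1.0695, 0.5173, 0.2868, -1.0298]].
sigma(A) ≈ {-5, -4, -2, 0}

A is real symmetric, so its spectrum consists of real eigenvalues. Expanding the characteristic polynomial of the displayed matrix gives
  det(λ I - A) = p(λ) = λ^4 + (11)λ^3 + (38)λ^2 + (40)λ + (0).
Solving p(λ) = 0 yields eigenvalues ≈ -5, -4, -2, 0. (A is shown rounded to 4 decimals, so these recover the underlying integer eigenvalues to within that precision.)
Verification: the trace of A = -11 equals the sum of eigenvalues -11, and det(A) ≈ -0.0001 matches the eigenvalue product 0.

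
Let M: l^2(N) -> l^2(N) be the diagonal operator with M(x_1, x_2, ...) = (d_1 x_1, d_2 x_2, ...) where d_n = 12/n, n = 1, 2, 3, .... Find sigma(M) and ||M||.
sigma(M) = {12/n : n ≥ 1} ∪ {0}; ||M|| = 12

A bounded diagonal operator on l^2 with diagonal entries d_n has spectrum equal to the closure of {d_n : n ≥ 1}: every d_n is an eigenvalue (with eigenvector e_n), so {d_n} ⊂ sigma(M); the spectrum is closed, so its closure is too; and for lambda not in the closure, (M - lambda I) has bounded inverse (the diagonal entries 1/(d_n - lambda) are bounded). For our sequence d_n = 12/n, n = 1, 2, 3, ...:
  - {d_n} = {12/n : n ≥ 1}; the only limit point is 0
  - closure = {12/n : n ≥ 1} ∪ {0}
For the norm: a diagonal operator has ||M|| = sup_n |d_n|. Here d_n = 12/n is positive and decreasing, so sup_n |d_n| = d_1 = 12. So ||M|| = 12.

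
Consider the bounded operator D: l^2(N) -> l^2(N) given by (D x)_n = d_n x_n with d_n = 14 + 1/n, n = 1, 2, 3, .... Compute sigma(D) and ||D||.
sigma(D) = {14 + 1/n : n ≥ 1} ∪ {14}; ||D|| = 15

A bounded diagonal operator on l^2 with diagonal entries d_n has spectrum equal to the closure of {d_n : n ≥ 1}: every d_n is an eigenvalue (with eigenvector e_n), so {d_n} ⊂ sigma(D); the spectrum is closed, so its closure is too; and for lambda not in the closure, (D - lambda I) has bounded inverse (the diagonal entries 1/(d_n - lambda) are bounded). For our sequence d_n = 14 + 1/n, n = 1, 2, 3, ...:
  - {d_n} = {14 + 1/n : n ≥ 1}; the only limit point is 14
  - closure = {14 + 1/n : n ≥ 1} ∪ {14}
For the norm: a diagonal operator has ||D|| = sup_n |d_n|. Here d_n = 14 + 1/n is positive and decreasing, so sup_n |d_n| = d_1 = 14 + 1 = 15. So ||D|| = 15.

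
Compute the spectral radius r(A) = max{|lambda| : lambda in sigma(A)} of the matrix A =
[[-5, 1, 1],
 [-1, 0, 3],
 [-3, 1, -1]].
r(A) = (4 + sqrt(24))/2 ≈ 4.4495

The eigenvalues of A are the roots of its characteristic polynomial. With M = A (coefficients from the trace, the sum of principal 2x2 minors, and det A):
  p(λ) = det(λ I - M) = λ^3 + 6λ^2 + 6λ - 4.
By the rational root theorem any rational root is an integer divisor of 4. Testing λ = -2: p(-2) = -8 + 24 - 12 - 4 = 0, so λ = -2 is a root. Dividing out (λ + 2) leaves p(λ) = (λ + 2)(λ^2 + 4λ - 2). For λ^2 + 4λ - 2 the discriminant is 24. It is nonnegative but not a perfect square, so the roots are real and irrational: λ = (-4 ± sqrt(24))/2 ≈ 0.4495, -4.4495.
Thus the eigenvalues (to 4 decimals) are 0.4495 (modulus 0.4495); -4.4495 (modulus 4.4495); -2 (modulus 2). The spectral radius is the largest modulus: r(A) = (4 + sqrt(24))/2 ≈ 4.4495. (Cross-check: r(A) ≤ ||A||_2 ≈ 6.1422; equality holds whenever A is normal, though it can also hold for some non-normal A.)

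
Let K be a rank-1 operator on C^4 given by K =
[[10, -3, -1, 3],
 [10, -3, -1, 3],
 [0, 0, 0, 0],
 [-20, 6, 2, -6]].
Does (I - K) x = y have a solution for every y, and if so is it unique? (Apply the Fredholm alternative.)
(I - K) is singular (det(I - K) = 0, i.e. 1 ∈ sigma(K)). (I - K) x = y is solvable iff y ⊥ ker((I - K)^*) = span{(10, -3, -1, 3)}, i.e. iff 10y_1 - 3y_2 - y_3 + 3y_4 = 0. When solvable, the solutions are x = y + c·(1, 1, 0, -2), c arbitrary (ker(I - K) = span{(1, 1, 0, -2)}, dimension 1).

K has rank 1, so it is an outer product K = u v^T: every row of K is a multiple of one row vector. Reading off the entries, u = (1, 1, 0, -2) and v = (10, -3, -1, 3) (row i of K equals u_i·v^T). A rank-one matrix u v^T satisfies K u = u (v·u) and kills the (3)-dimensional subspace v^⊥, so its characteristic polynomial is lambda^3 (lambda - v·u) with v·u = tr K = 1. Hence the eigenvalues of I - K are 1 (multiplicity 3) and 1 - (1) = 0, so det(I - K) = 0. (Direct check: I - K =
[[-9, 3, 1, -3],
 [-10, 4, 1, -3],
 [0, 0, 1, 0],
 [20, -6, -2, 7]]
has determinant 0.) So 1 is an eigenvalue of K and (I - K) is not invertible. The finite-dimensional Fredholm alternative says: either (I - K) is invertible, or ker(I - K) ≠ {0} and then range(I - K) = ker((I - K)^*)^⊥, with dim ker(I - K) = dim ker((I - K)^*). We are in the second case, so we need both kernels. Kernel of I - K: (I - K) u = u - u (v·u) = u - u = 0, so ker(I - K) = span{u} = span{(1, 1, 0, -2)} (it is exactly 1-dimensional because rank(I - K) = 3). Kernel of the adjoint: K is real, so (I - K)^* = I - K^T = I - v u^T, and (I - v u^T) v = v - v (u·v) = 0; hence ker((I - K)^*) = span{v} = span{(10, -3, -1, 3)}. Therefore (I - K) x = y is solvable iff <y, v> = 0, i.e. iff 10y_1 - 3y_2 - y_3 + 3y_4 = 0. When this holds, K y = u (v·y) = 0, so (I - K) y = y and x = y is a particular solution; the full solution set is the line x = y + c·u = y + c·(1, 1, 0, -2), c ∈ C.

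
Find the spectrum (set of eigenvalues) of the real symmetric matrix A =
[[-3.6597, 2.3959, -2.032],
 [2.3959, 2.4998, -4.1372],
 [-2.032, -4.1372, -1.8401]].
sigma(A) ≈ {-5, -4, 6}

A is real symmetric, so its spectrum consists of real eigenvalues. Expanding the characteristic polynomial of the displayed matrix gives
  det(λ I - A) = p(λ) = λ^3 + (3)λ^2 + (-34)λ + (-120).
Solving p(λ) = 0 yields eigenvalues ≈ -5, -4, 6. (A is shown rounded to 4 decimals, so these recover the underlying integer eigenvalues to within that precision.)
Verification: the trace of A = -3 equals the sum of eigenvalues -3, and det(A) ≈ 119.9999 matches the eigenvalue product 120.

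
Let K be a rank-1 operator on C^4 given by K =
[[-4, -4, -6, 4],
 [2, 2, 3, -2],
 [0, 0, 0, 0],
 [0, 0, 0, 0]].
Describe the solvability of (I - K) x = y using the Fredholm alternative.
(I - K) is invertible (det(I - K) = 3 ≠ 0), so for every y in C^4 the equation (I - K) x = y has a unique solution.

K has rank 1, so it is an outer product K = u v^T: every row of K is a multiple of one row vector. Reading off the entries, u = (-2, 1, 0, 0) and v = (2, 2, 3, -2) (row i of K equals u_i·v^T). A rank-one matrix u v^T satisfies K u = u (v·u) and kills the (3)-dimensional subspace v^⊥, so its characteristic polynomial is lambda^3 (lambda - v·u) with v·u = tr K = -2. Hence the eigenvalues of I - K are 1 (multiplicity 3) and 1 - (-2) = 3, so det(I - K) = 3. (Direct check: I - K =
[[5, 4, 6, -4],
 [-2, -1, -3, 2],
 [0, 0, 1, 0],
 [0, 0, 0, 1]]
has determinant 3.) The finite-dimensional Fredholm alternative says: either (I - K) is invertible, or ker(I - K) ≠ {0} and then range(I - K) = ker((I - K)^*)^⊥, with dim ker(I - K) = dim ker((I - K)^*). Since det(I - K) ≠ 0, 1 is not an eigenvalue of K and ker(I - K) = {0}, so we are in the first case: for every y there is a unique x = (I - K)^(-1) y. Explicitly, by the Sherman–Morrison formula, (I - u v^T)^(-1) = I + u v^T/(1 - v·u), i.e. (I - K)^(-1) = I + K/(3).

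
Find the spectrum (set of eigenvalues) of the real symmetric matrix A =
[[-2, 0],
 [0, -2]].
sigma(A) ≈ {-2} (-2 with multiplicity 2)

A is real symmetric, so its spectrum consists of real eigenvalues. Expanding the characteristic polynomial of the displayed matrix gives
  det(λ I - A) = p(λ) = λ^2 + (4)λ + (4).
Solving p(λ) = 0 yields eigenvalues ≈ -2, -2. (A is shown rounded to 4 decimals, so these recover the underlying integer eigenvalues to within that precision.)
Verification: the trace of A = -4 equals the sum of eigenvalues -4, and det(A) ≈ 4.0000 matches the eigenvalue product 4.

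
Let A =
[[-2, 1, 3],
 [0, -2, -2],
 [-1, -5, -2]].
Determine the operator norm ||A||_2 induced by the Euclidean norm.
||A||_2 ≈ 6.4577 (= sqrt(largest eigenvalue of A^T A))

||A||_2 = sigma_max(A) = sqrt(lambda_max(A^T A)). Form the symmetric matrix M = A^T A =
[[5, 3, -4],
 [3, 30, 17],
 [-4, 17, 17]].
Its characteristic polynomial (trace, sum of principal 2x2 minors, determinant of M give the coefficients) is
  p(λ) = det(λ I - M) = λ^3 - 52λ^2 + 431λ - 64.
No integer candidate from the rational root theorem (±divisors of 64) is a root, so the roots are irrational. The cubic discriminant is Δ = 171758164 > 0, so there are three distinct real roots. p(0) = -64 and p(1) = 316 have opposite signs, so a root lies in (0, 1); Newton's method refines it to λ ≈ 0.1512. p(10) = 46 and p(11) = -284 have opposite signs, so a root lies in (10, 11); Newton's method refines it to λ ≈ 10.1473. p(41) = -884 and p(42) = 398 have opposite signs, so a root lies in (41, 42); Newton's method refines it to λ ≈ 41.7014. Check (Vieta): the three roots sum to 52, matching tr M = 52.
So the eigenvalues of A^T A are ≈ 0.1512, 10.1473, 41.7014 (all ≥ 0, as they must be for A^T A). The largest is λ_max ≈ 41.7014, hence ||A||_2 = sqrt(λ_max) ≈ 6.4577.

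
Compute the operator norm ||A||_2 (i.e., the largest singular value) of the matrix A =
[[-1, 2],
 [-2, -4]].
||A||_2 = sqrt((25 + sqrt(369))/2) ≈ 4.7016 (= sqrt(largest eigenvalue of A^T A))

||A||_2 = sigma_max(A) = sqrt(lambda_max(A^T A)). Form the symmetric matrix M = A^T A =
[[5, 6],
 [6, 20]].
Its characteristic polynomial (trace, determinant of M give the coefficients) is
  p(λ) = det(λ I - M) = λ^2 - 25λ + 64.
For λ^2 - 25λ + 64 the discriminant is 369. It is nonnegative but not a perfect square, so the roots are real and irrational: λ = (25 ± sqrt(369))/2 ≈ 22.1047, 2.8953.
So the eigenvalues of A^T A are ≈ 2.8953, 22.1047 (all ≥ 0, as they must be for A^T A). The largest is λ_max = (25 + sqrt(369))/2 ≈ 22.1047, hence ||A||_2 = sqrt(λ_max) = sqrt((25 + sqrt(369))/2) ≈ 4.7016.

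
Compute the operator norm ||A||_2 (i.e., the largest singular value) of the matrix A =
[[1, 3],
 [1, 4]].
||A||_2 = sqrt((27 + sqrt(725))/2) ≈ 5.1926 (= sqrt(largest eigenvalue of A^T A))

||A||_2 = sigma_max(A) = sqrt(lambda_max(A^T A)). Form the symmetric matrix M = A^T A =
[[2, 7],
 [7, 25]].
Its characteristic polynomial (trace, determinant of M give the coefficients) is
  p(λ) = det(λ I - M) = λ^2 - 27λ + 1.
For λ^2 - 27λ + 1 the discriminant is 725. It is nonnegative but not a perfect square, so the roots are real and irrational: λ = (27 ± sqrt(725))/2 ≈ 26.9629, 0.0371.
So the eigenvalues of A^T A are ≈ 0.0371, 26.9629 (all ≥ 0, as they must be for A^T A). The largest is λ_max = (27 + sqrt(725))/2 ≈ 26.9629, hence ||A||_2 = sqrt(λ_max) = sqrt((27 + sqrt(725))/2) ≈ 5.1926.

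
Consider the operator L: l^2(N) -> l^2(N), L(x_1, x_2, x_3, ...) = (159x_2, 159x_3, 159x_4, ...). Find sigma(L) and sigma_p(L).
sigma(L) = closed disk {z in C : |z| ≤ 159}; sigma_p(L) = open disk {z in C : |z| < 159}

Note L = 159·V where V is the unit left shift (V x)_k = x_{k+1}; so sigma(L) = 159·sigma(V) and ||L|| = 159||V||. ||L x||^2 = 25281sum_{k≥2} |x_k|^2 ≤ 25281||x||^2, with equality on {x : x_1 = 0}, so ||L|| = 159. For any lambda with |lambda| < 159, set r = lambda/159 (|r| < 1); the vector x = (1, r, r^2, ...) is in l^2 and satisfies L x = 159(r, r^2, ...) = lambda x, so lambda is an eigenvalue. On the boundary |lambda| = 159 the geometric series diverges, so no l^2 eigenvector exists, but these lambda lie in the approximate point spectrum. Hence sigma(L) is the closed disk of radius 159 and sigma_p(L) is the open disk.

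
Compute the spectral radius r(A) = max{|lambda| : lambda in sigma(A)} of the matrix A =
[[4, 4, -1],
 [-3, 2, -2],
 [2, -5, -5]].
r(A) ≈ 6.2166

The eigenvalues of A are the roots of its characteristic polynomial. With M = A (coefficients from the trace, the sum of principal 2x2 minors, and det A):
  p(λ) = det(λ I - M) = λ^3 - λ^2 - 18λ + 167.
No integer candidate from the rational root theorem (±divisors of 167) is a root, so the roots are irrational. The cubic discriminant is Δ = -674575 < 0, so there is one real root and a complex-conjugate pair. p(-7) = -99 and p(-6) = 23 have opposite signs, so a root lies in (-7, -6); Newton's method refines it to λ ≈ -6.2166. Dividing out (λ - (-6.2166)) leaves approximately λ^2 - 7.2166λ + 26.8634. For λ^2 - 7.2166λ + 26.8634 the discriminant is -55.3734. It is negative, so the remaining roots are the complex-conjugate pair λ ≈ 3.6083 ± 3.7207i. Their product equals the constant term, so |λ|^2 ≈ 26.8634 and |λ| ≈ 5.183.
Thus the eigenvalues (to 4 decimals) are -6.2166 (modulus 6.2166); 3.6083 ± 3.7207i (modulus 5.183). The spectral radius is the largest modulus: r(A) ≈ 6.2166. (Cross-check: r(A) ≤ ||A||_2 ≈ 7.5364; equality holds whenever A is normal, though it can also hold for some non-normal A.)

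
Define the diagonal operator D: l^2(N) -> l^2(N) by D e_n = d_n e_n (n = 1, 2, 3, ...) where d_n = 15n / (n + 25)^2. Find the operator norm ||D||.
||D|| = 3/20 (attained at n = 25)

For D diagonal, ||D|| = sup_n |d_n|. Treat f(x) = 15x / (x + 25)^2 for real x > 0. By the quotient rule, f'(x) = 15(25 - x)/(x + 25)^3, which is positive for x < 25 and negative for x > 25. So f has a unique maximum at x = 25, and since 25 is a positive integer, the supremum over n ≥ 1 is attained at n = 25: d_25 = 15·25/(25 + 25)^2 = 15·25/2500 = 3/20. Hence ||D|| = 3/20.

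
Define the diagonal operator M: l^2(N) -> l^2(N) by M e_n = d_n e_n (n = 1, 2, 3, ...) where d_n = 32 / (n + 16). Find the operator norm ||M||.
||M|| = 32/17 (attained at n = 1)

For M diagonal, ||M|| = sup_n |d_n| = sup_n 32/(n + 16). This is positive and strictly decreasing in n, so the supremum is attained at n = 1: d_1 = 32/(1 + 16) = 32/17. Hence ||M|| = 32/17.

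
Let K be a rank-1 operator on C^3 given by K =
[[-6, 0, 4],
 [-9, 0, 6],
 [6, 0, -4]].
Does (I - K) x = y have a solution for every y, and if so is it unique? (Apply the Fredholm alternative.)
(I - K) is invertible (det(I - K) = 11 ≠ 0), so for every y in C^3 the equation (I - K) x = y has a unique solution.

K has rank 1, so it is an outer product K = u v^T: every row of K is a multiple of one row vector. Reading off the entries, u = (2, 3, -2) and v = (-3, 0, 2) (row i of K equals u_i·v^T). A rank-one matrix u v^T satisfies K u = u (v·u) and kills the (2)-dimensional subspace v^⊥, so its characteristic polynomial is lambda^2 (lambda - v·u) with v·u = tr K = -10. Hence the eigenvalues of I - K are 1 (multiplicity 2) and 1 - (-10) = 11, so det(I - K) = 11. (Direct check: I - K =
[[7, 0, -4],
 [9, 1, -6],
 [-6, 0, 5]]
has determinant 11.) The finite-dimensional Fredholm alternative says: either (I - K) is invertible, or ker(I - K) ≠ {0} and then range(I - K) = ker((I - K)^*)^⊥, with dim ker(I - K) = dim ker((I - K)^*). Since det(I - K) ≠ 0, 1 is not an eigenvalue of K and ker(I - K) = {0}, so we are in the first case: for every y there is a unique x = (I - K)^(-1) y. Explicitly, by the Sherman–Morrison formula, (I - u v^T)^(-1) = I + u v^T/(1 - v·u), i.e. (I - K)^(-1) = I + K/(11).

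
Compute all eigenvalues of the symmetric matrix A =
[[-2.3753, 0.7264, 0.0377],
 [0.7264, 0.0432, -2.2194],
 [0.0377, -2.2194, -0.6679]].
sigma(A) ≈ {-3, -2, 2}

A is real symmetric, so its spectrum consists of real eigenvalues. Expanding the characteristic polynomial of the displayed matrix gives
  det(λ I - A) = p(λ) = λ^3 + (3)λ^2 + (-4)λ + (-12).
Solving p(λ) = 0 yields eigenvalues ≈ -3, -2, 2. (A is shown rounded to 4 decimals, so these recover the underlying integer eigenvalues to within that precision.)
Verification: the trace of A = -3 equals the sum of eigenvalues -3, and det(A) ≈ 11.9994 matches the eigenvalue product 12.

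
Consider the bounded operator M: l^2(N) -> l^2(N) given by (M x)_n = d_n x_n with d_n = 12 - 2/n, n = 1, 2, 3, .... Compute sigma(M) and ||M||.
sigma(M) = {12 - 2/n : n ≥ 1} ∪ {12}; ||M|| = 12

A bounded diagonal operator on l^2 with diagonal entries d_n has spectrum equal to the closure of {d_n : n ≥ 1}: every d_n is an eigenvalue (with eigenvector e_n), so {d_n} ⊂ sigma(M); the spectrum is closed, so its closure is too; and for lambda not in the closure, (M - lambda I) has bounded inverse (the diagonal entries 1/(d_n - lambda) are bounded). For our sequence d_n = 12 - 2/n, n = 1, 2, 3, ...:
  - {d_n} = {12 - 2/n : n ≥ 1}; the only limit point is 12
  - closure = {12 - 2/n : n ≥ 1} ∪ {12}
For the norm: a diagonal operator has ||M|| = sup_n |d_n|. Here d_n = 12 - 2/n increases monotonically from d_1 = 10 toward 12, with all terms in [10, 12); so sup_n |d_n| = 12 (the supremum is the limit, not attained). So ||M|| = 12.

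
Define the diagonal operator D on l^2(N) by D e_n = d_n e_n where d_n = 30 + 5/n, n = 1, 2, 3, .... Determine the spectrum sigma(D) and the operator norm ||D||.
sigma(D) = {30 + 5/n : n ≥ 1} ∪ {30}; ||D|| = 35

A bounded diagonal operator on l^2 with diagonal entries d_n has spectrum equal to the closure of {d_n : n ≥ 1}: every d_n is an eigenvalue (with eigenvector e_n), so {d_n} ⊂ sigma(D); the spectrum is closed, so its closure is too; and for lambda not in the closure, (D - lambda I) has bounded inverse (the diagonal entries 1/(d_n - lambda) are bounded). For our sequence d_n = 30 + 5/n, n = 1, 2, 3, ...:
  - {d_n} = {30 + 5/n : n ≥ 1}; the only limit point is 30
  - closure = {30 + 5/n : n ≥ 1} ∪ {30}
For the norm: a diagonal operator has ||D|| = sup_n |d_n|. Here d_n = 30 + 5/n is positive and decreasing, so sup_n |d_n| = d_1 = 30 + 5 = 35. So ||D|| = 35.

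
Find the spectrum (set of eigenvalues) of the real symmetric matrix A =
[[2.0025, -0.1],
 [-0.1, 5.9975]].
sigma(A) ≈ {2, 6}

A is real symmetric, so its spectrum consists of real eigenvalues. Expanding the characteristic polynomial of the displayed matrix gives
  det(λ I - A) = p(λ) = λ^2 + (-8)λ + (12).
Solving p(λ) = 0 yields eigenvalues ≈ 2, 6. (A is shown rounded to 4 decimals, so these recover the underlying integer eigenvalues to within that precision.)
Verification: the trace of A = 8 equals the sum of eigenvalues 8, and det(A) ≈ 12.0000 matches the eigenvalue product 12.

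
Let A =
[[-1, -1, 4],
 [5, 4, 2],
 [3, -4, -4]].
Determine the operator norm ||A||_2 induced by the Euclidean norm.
||A||_2 ≈ 7.3981 (= sqrt(largest eigenvalue of A^T A))

||A||_2 = sigma_max(A) = sqrt(lambda_max(A^T A)). Form the symmetric matrix M = A^T A =
[[35, 9, -6],
 [9, 33, 20],
 [-6, 20, 36]].
Its characteristic polynomial (trace, sum of principal 2x2 minors, determinant of M give the coefficients) is
  p(λ) = det(λ I - M) = λ^3 - 104λ^2 + 3086λ - 21316.
No integer candidate from the rational root theorem (±divisors of 21316) is a root, so the roots are irrational. The cubic discriminant is Δ = 412168176 > 0, so there are three distinct real roots. p(9) = -1237 and p(10) = 144 have opposite signs, so a root lies in (9, 10); Newton's method refines it to λ ≈ 9.8904. p(39) = 173 and p(40) = -276 have opposite signs, so a root lies in (39, 40); Newton's method refines it to λ ≈ 39.3778. p(54) = -472 and p(55) = 189 have opposite signs, so a root lies in (54, 55); Newton's method refines it to λ ≈ 54.7318. Check (Vieta): the three roots sum to 104, matching tr M = 104.
So the eigenvalues of A^T A are ≈ 9.8904, 39.3778, 54.7318 (all ≥ 0, as they must be for A^T A). The largest is λ_max ≈ 54.7318, hence ||A||_2 = sqrt(λ_max) ≈ 7.3981.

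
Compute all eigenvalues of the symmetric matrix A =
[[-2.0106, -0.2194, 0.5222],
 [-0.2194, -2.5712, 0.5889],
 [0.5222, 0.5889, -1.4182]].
sigma(A) ≈ {-3, -2, -1}

A is real symmetric, so its spectrum consists of real eigenvalues. Expanding the characteristic polynomial of the displayed matrix gives
  det(λ I - A) = p(λ) = λ^3 + (6)λ^2 + (11)λ + (6).
Solving p(λ) = 0 yields eigenvalues ≈ -3, -2, -1. (A is shown rounded to 4 decimals, so these recover the underlying integer eigenvalues to within that precision.)
Verification: the trace of A = -6 equals the sum of eigenvalues -6, and det(A) ≈ -5.9998 matches the eigenvalue product -6.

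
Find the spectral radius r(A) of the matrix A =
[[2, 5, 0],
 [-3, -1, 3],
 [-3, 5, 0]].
r(A) ≈ 4.3008

The eigenvalues of A are the roots of its characteristic polynomial. With M = A (coefficients from the trace, the sum of principal 2x2 minors, and det A):
  p(λ) = det(λ I - M) = λ^3 - λ^2 - 2λ + 75.
No integer candidate from the rational root theorem (±divisors of 75) is a root, so the roots are irrational. The cubic discriminant is Δ = -148839 < 0, so there is one real root and a complex-conjugate pair. p(-5) = -65 and p(-4) = 3 have opposite signs, so a root lies in (-5, -4); Newton's method refines it to λ ≈ -4.0548. Dividing out (λ - (-4.0548)) leaves approximately λ^2 - 5.0548λ + 18.4965. For λ^2 - 5.0548λ + 18.4965 the discriminant is -48.4346. It is negative, so the remaining roots are the complex-conjugate pair λ ≈ 2.5274 ± 3.4797i. Their product equals the constant term, so |λ|^2 ≈ 18.4965 and |λ| ≈ 4.3008.
Thus the eigenvalues (to 4 decimals) are -4.0548 (modulus 4.0548); 2.5274 ± 3.4797i (modulus 4.3008). The spectral radius is the largest modulus: r(A) ≈ 4.3008. (Cross-check: r(A) ≤ ||A||_2 ≈ 7.161; equality holds whenever A is normal, though it can also hold for some non-normal A.)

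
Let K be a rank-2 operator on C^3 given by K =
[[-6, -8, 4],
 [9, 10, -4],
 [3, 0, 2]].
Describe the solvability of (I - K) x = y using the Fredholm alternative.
(I - K) is invertible (det(I - K) = 3 ≠ 0), so for every y in C^3 the equation (I - K) x = y has a unique solution.

K has rank 2 and factors as K = U V^T = u1 v1^T + u2 v2^T with u1 = (-2, 1, -3), v1 = (0, 1, -1), u2 = (-2, 3, 1), v2 = (3, 3, -1) (multiplying out reproduces the displayed K). The nonzero eigenvalues of U V^T coincide with those of the 2 x 2 matrix G = V^T U = [[v1·u1, v1·u2], [v2·u1, v2·u2]] = [[4, 2], [0, 2]], and by the Sylvester determinant identity det(I_3 - U V^T) = det(I_2 - V^T U) = det([[-3, -2], [0, -1]]) = (-3)(-1) - (-2)(0) = 3. (Direct check: I - K =
[[7, 8, -4],
 [-9, -9, 4],
 [-3, 0, -1]]
has determinant 3.) The finite-dimensional Fredholm alternative says: either (I - K) is invertible, or ker(I - K) ≠ {0} and then range(I - K) = ker((I - K)^*)^⊥, with dim ker(I - K) = dim ker((I - K)^*). Since det(I - K) ≠ 0, 1 is not an eigenvalue of K and ker(I - K) = {0}, so we are in the first case: for every y there is a unique x = (I - K)^(-1) y. (Explicitly, by the Woodbury identity, (I - U V^T)^(-1) = I + U (I_2 - G)^(-1) V^T.)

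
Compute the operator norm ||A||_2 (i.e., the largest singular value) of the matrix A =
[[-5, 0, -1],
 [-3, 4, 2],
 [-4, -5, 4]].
||A||_2 ≈ 8.0355 (= sqrt(largest eigenvalue of A^T A))

||A||_2 = sigma_max(A) = sqrt(lambda_max(A^T A)). Form the symmetric matrix M = A^T A =
[[50, 8, -17],
 [8, 41, -12],
 [-17, -12, 21]].
Its characteristic polynomial (trace, sum of principal 2x2 minors, determinant of M give the coefficients) is
  p(λ) = det(λ I - M) = λ^3 - 112λ^2 + 3464λ - 25921.
No integer candidate from the rational root theorem (±divisors of 25921) is a root, so the roots are irrational. The cubic discriminant is Δ = 1464449893 > 0, so there are three distinct real roots. p(11) = -38 and p(12) = 1247 have opposite signs, so a root lies in (11, 12); Newton's method refines it to λ ≈ 11.0279. p(36) = 287 and p(37) = -428 have opposite signs, so a root lies in (36, 37); Newton's method refines it to λ ≈ 36.4023. p(64) = -833 and p(65) = 664 have opposite signs, so a root lies in (64, 65); Newton's method refines it to λ ≈ 64.5698. Check (Vieta): the three roots sum to 112, matching tr M = 112.
So the eigenvalues of A^T A are ≈ 11.0279, 36.4023, 64.5698 (all ≥ 0, as they must be for A^T A). The largest is λ_max ≈ 64.5698, hence ||A||_2 = sqrt(λ_max) ≈ 8.0355.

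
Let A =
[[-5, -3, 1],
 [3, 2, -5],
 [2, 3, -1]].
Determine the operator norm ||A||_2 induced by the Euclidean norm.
||A||_2 ≈ 8.5981 (= sqrt(largest eigenvalue of A^T A))

||A||_2 = sigma_max(A) = sqrt(lambda_max(A^T A)). Form the symmetric matrix M = A^T A =
[[38, 27, -22],
 [27, 22, -16],
 [-22, -16, 27]].
Its characteristic polynomial (trace, sum of principal 2x2 minors, determinant of M give the coefficients) is
  p(λ) = det(λ I - M) = λ^3 - 87λ^2 + 987λ - 1521.
No integer candidate from the rational root theorem (±divisors of 1521) is a root, so the roots are irrational. The cubic discriminant is Δ = 1809592272 > 0, so there are three distinct real roots. p(1) = -620 and p(2) = 113 have opposite signs, so a root lies in (1, 2); Newton's method refines it to λ ≈ 1.83. p(11) = 140 and p(12) = -477 have opposite signs, so a root lies in (11, 12); Newton's method refines it to λ ≈ 11.2426. p(73) = -4076 and p(74) = 329 have opposite signs, so a root lies in (73, 74); Newton's method refines it to λ ≈ 73.9274. Check (Vieta): the three roots sum to 87, matching tr M = 87.
So the eigenvalues of A^T A are ≈ 1.83, 11.2426, 73.9274 (all ≥ 0, as they must be for A^T A). The largest is λ_max ≈ 73.9274, hence ||A||_2 = sqrt(λ_max) ≈ 8.5981.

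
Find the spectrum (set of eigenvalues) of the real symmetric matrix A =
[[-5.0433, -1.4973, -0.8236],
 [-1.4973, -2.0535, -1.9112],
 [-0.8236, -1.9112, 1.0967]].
sigma(A) ≈ {-6, -2, 2}

A is real symmetric, so its spectrum consists of real eigenvalues. Expanding the characteristic polynomial of the displayed matrix gives
  det(λ I - A) = p(λ) = λ^3 + (6)λ^2 + (-4)λ + (-24).
Solving p(λ) = 0 yields eigenvalues ≈ -6, -2, 2. (A is shown rounded to 4 decimals, so these recover the underlying integer eigenvalues to within that precision.)
Verification: the trace of A = -6 equals the sum of eigenvalues -6, and det(A) ≈ 24.0000 matches the eigenvalue product 24.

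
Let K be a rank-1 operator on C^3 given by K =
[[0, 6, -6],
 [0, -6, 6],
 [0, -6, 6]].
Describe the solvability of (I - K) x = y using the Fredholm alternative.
(I - K) is invertible (det(I - K) = 1 ≠ 0), so for every y in C^3 the equation (I - K) x = y has a unique solution.

K has rank 1, so it is an outer product K = u v^T: every row of K is a multiple of one row vector. Reading off the entries, u = (-3, 3, 3) and v = (0, -2, 2) (row i of K equals u_i·v^T). A rank-one matrix u v^T satisfies K u = u (v·u) and kills the (2)-dimensional subspace v^⊥, so its characteristic polynomial is lambda^2 (lambda - v·u) with v·u = tr K = 0. Hence the eigenvalues of I - K are 1 (multiplicity 2) and 1 - (0) = 1, so det(I - K) = 1. (Direct check: I - K =
[[1, -6, 6],
 [0, 7, -6],
 [0, 6, -5]]
has determinant 1.) The finite-dimensional Fredholm alternative says: either (I - K) is invertible, or ker(I - K) ≠ {0} and then range(I - K) = ker((I - K)^*)^⊥, with dim ker(I - K) = dim ker((I - K)^*). Since det(I - K) ≠ 0, 1 is not an eigenvalue of K and ker(I - K) = {0}, so we are in the first case: for every y there is a unique x = (I - K)^(-1) y. Explicitly, by the Sherman–Morrison formula, (I - u v^T)^(-1) = I + u v^T/(1 - v·u), i.e. (I - K)^(-1) = I + K.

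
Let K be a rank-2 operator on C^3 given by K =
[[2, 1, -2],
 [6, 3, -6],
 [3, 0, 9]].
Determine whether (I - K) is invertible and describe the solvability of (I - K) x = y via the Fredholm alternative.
(I - K) is invertible (det(I - K) = 38 ≠ 0), so for every y in C^3 the equation (I - K) x = y has a unique solution.

K has rank 2 and factors as K = U V^T = u1 v1^T + u2 v2^T with u1 = (-1, -3, 0), v1 = (-3, -1, -1), u2 = (-1, -3, 3), v2 = (1, 0, 3) (multiplying out reproduces the displayed K). The nonzero eigenvalues of U V^T coincide with those of the 2 x 2 matrix G = V^T U = [[v1·u1, v1·u2], [v2·u1, v2·u2]] = [[6, 3], [-1, 8]], and by the Sylvester determinant identity det(I_3 - U V^T) = det(I_2 - V^T U) = det([[-5, -3], [1, -7]]) = (-5)(-7) - (-3)(1) = 38. (Direct check: I - K =
[[-1, -1, 2],
 [-6, -2, 6],
 [-3, 0, -8]]
has determinant 38.) The finite-dimensional Fredholm alternative says: either (I - K) is invertible, or ker(I - K) ≠ {0} and then range(I - K) = ker((I - K)^*)^⊥, with dim ker(I - K) = dim ker((I - K)^*). Since det(I - K) ≠ 0, 1 is not an eigenvalue of K and ker(I - K) = {0}, so we are in the first case: for every y there is a unique x = (I - K)^(-1) y. (Explicitly, by the Woodbury identity, (I - U V^T)^(-1) = I + U (I_2 - G)^(-1) V^T.)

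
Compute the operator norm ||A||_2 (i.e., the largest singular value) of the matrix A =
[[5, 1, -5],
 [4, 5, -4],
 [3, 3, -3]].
||A||_2 = sqrt((135 + sqrt(13473))/2) ≈ 11.2043 (= sqrt(largest eigenvalue of A^T A))

||A||_2 = sigma_max(A) = sqrt(lambda_max(A^T A)). Form the symmetric matrix M = A^T A =
[[50, 34, -50],
 [34, 35, -34],
 [-50, -34, 50]].
Its characteristic polynomial (trace, sum of principal 2x2 minors, determinant of M give the coefficients) is
  p(λ) = det(λ I - M) = λ^3 - 135λ^2 + 1188λ.
The constant term is 0, so λ = 0 is a root. Dividing out λ leaves p(λ) = λ(λ^2 - 135λ + 1188). For λ^2 - 135λ + 1188 the discriminant is 13473. It is nonnegative but not a perfect square, so the roots are real and irrational: λ = (135 ± sqrt(13473))/2 ≈ 125.5366, 9.4634.
So the eigenvalues of A^T A are ≈ 0, 9.4634, 125.5366 (all ≥ 0, as they must be for A^T A). The largest is λ_max = (135 + sqrt(13473))/2 ≈ 125.5366, hence ||A||_2 = sqrt(λ_max) = sqrt((135 + sqrt(13473))/2) ≈ 11.2043.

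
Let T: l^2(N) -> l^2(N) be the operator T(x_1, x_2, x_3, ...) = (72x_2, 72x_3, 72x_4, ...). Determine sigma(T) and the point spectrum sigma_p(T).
sigma(T) = closed disk {z in C : |z| ≤ 72}; sigma_p(T) = open disk {z in C : |z| < 72}

Note T = 72·V where V is the unit left shift (V x)_k = x_{k+1}; so sigma(T) = 72·sigma(V) and ||T|| = 72||V||. ||T x||^2 = 5184sum_{k≥2} |x_k|^2 ≤ 5184||x||^2, with equality on {x : x_1 = 0}, so ||T|| = 72. For any lambda with |lambda| < 72, set r = lambda/72 (|r| < 1); the vector x = (1, r, r^2, ...) is in l^2 and satisfies T x = 72(r, r^2, ...) = lambda x, so lambda is an eigenvalue. On the boundary |lambda| = 72 the geometric series diverges, so no l^2 eigenvector exists, but these lambda lie in the approximate point spectrum. Hence sigma(T) is the closed disk of radius 72 and sigma_p(T) is the open disk.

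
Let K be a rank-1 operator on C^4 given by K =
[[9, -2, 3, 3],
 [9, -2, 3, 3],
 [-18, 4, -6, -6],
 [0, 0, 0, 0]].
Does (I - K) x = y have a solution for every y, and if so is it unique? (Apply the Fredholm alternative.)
(I - K) is singular (det(I - K) = 0, i.e. 1 ∈ sigma(K)). (I - K) x = y is solvable iff y ⊥ ker((I - K)^*) = span{(9, -2, 3, 3)}, i.e. iff 9y_1 - 2y_2 + 3y_3 + 3y_4 = 0. When solvable, the solutions are x = y + c·(1, 1, -2, 0), c arbitrary (ker(I - K) = span{(1, 1, -2, 0)}, dimension 1).

K has rank 1, so it is an outer product K = u v^T: every row of K is a multiple of one row vector. Reading off the entries, u = (1, 1, -2, 0) and v = (9, -2, 3, 3) (row i of K equals u_i·v^T). A rank-one matrix u v^T satisfies K u = u (v·u) and kills the (3)-dimensional subspace v^⊥, so its characteristic polynomial is lambda^3 (lambda - v·u) with v·u = tr K = 1. Hence the eigenvalues of I - K are 1 (multiplicity 3) and 1 - (1) = 0, so det(I - K) = 0. (Direct check: I - K =
[[-8, 2, -3, -3],
 [-9, 3, -3, -3],
 [18, -4, 7, 6],
 [0, 0, 0, 1]]
has determinant 0.) So 1 is an eigenvalue of K and (I - K) is not invertible. The finite-dimensional Fredholm alternative says: either (I - K) is invertible, or ker(I - K) ≠ {0} and then range(I - K) = ker((I - K)^*)^⊥, with dim ker(I - K) = dim ker((I - K)^*). We are in the second case, so we need both kernels. Kernel of I - K: (I - K) u = u - u (v·u) = u - u = 0, so ker(I - K) = span{u} = span{(1, 1, -2, 0)} (it is exactly 1-dimensional because rank(I - K) = 3). Kernel of the adjoint: K is real, so (I - K)^* = I - K^T = I - v u^T, and (I - v u^T) v = v - v (u·v) = 0; hence ker((I - K)^*) = span{v} = span{(9, -2, 3, 3)}. Therefore (I - K) x = y is solvable iff <y, v> = 0, i.e. iff 9y_1 - 2y_2 + 3y_3 + 3y_4 = 0. When this holds, K y = u (v·y) = 0, so (I - K) y = y and x = y is a particular solution; the full solution set is the line x = y + c·u = y + c·(1, 1, -2, 0), c ∈ C.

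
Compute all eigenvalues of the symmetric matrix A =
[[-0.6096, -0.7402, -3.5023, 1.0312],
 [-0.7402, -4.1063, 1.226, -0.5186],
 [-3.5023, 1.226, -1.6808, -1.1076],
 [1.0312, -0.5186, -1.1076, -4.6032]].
sigma(A) ≈ {-5, -4, 3} (-5 with multiplicity 2)

A is real symmetric, so its spectrum consists of real eigenvalues. Expanding the characteristic polynomial of the displayed matrix gives
  det(λ I - A) = p(λ) = λ^4 + (11)λ^3 + (22.9988)λ^2 + (-95.0048)λ + (-300.0065).
Solving p(λ) = 0 yields eigenvalues ≈ -5, -5, -4, 3. (A is shown rounded to 4 decimals, so these recover the underlying integer eigenvalues to within that precision.)
Verification: the trace of A = -11 equals the sum of eigenvalues -11, and det(A) ≈ -300.0065 matches the eigenvalue product -300.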